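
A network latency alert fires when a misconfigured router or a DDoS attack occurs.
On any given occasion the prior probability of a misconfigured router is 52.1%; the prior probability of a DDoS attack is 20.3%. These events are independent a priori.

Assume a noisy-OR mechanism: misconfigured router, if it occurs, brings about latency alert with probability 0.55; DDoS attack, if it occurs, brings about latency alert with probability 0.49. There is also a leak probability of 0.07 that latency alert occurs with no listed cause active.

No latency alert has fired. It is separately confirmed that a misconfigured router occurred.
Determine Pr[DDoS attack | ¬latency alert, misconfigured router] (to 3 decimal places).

Pr[DDoS attack | ¬latency alert, misconfigured router] ≈ 0.115

Under noisy-OR, P(latency alert | causes) = 1 − (1−0.07)·∏(1−qᵢ) over the active causes.
P(¬latency alert | misconfigured router) = 0.4185×0.797 + 0.213435×0.203 = 0.333545 + 0.043327 = 0.376872
Restricting to configurations with DDoS attack present: 0.213435×0.203 = 0.043327.
So P(DDoS attack | ¬latency alert, misconfigured router) = 0.043327/0.376872 ≈ 0.115.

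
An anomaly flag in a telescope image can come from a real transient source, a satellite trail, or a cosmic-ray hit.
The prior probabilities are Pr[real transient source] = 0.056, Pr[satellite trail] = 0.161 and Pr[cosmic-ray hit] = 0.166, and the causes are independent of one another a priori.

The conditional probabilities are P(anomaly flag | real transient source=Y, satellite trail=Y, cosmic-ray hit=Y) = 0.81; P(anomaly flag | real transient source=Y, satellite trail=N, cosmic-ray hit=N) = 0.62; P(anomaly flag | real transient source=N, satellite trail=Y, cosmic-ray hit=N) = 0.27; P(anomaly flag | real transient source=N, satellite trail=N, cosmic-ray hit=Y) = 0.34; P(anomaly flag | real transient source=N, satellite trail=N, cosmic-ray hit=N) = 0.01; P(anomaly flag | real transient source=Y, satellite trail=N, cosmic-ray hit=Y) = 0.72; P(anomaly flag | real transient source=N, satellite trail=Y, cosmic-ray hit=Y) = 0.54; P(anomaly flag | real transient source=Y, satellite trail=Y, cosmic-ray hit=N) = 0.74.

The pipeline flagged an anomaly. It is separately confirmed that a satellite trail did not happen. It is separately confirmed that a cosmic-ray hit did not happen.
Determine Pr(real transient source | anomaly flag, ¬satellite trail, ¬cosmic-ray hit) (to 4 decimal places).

Pr(real transient source | anomaly flag, ¬satellite trail, ¬cosmic-ray hit) ≈ 0.7862

Numerator (weight on configurations with real transient source): 0.62·0.056 = 0.034720
Normalizer over all consistent configurations: 0.01·0.944 + 0.62·0.056 = 0.044160
P(real transient source | anomaly flag, ¬satellite trail, ¬cosmic-ray hit) = 0.034720/0.044160 ≈ 0.7862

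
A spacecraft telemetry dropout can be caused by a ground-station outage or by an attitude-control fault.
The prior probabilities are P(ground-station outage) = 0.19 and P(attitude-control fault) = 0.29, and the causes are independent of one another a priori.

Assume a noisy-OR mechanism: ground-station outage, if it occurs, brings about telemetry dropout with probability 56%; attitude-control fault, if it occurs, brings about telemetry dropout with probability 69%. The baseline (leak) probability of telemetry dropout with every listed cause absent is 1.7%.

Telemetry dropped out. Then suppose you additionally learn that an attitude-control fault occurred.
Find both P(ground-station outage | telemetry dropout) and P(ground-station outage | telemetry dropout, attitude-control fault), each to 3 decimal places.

P(ground-station outage | telemetry dropout) ≈ 0.418; P(ground-station outage | telemetry dropout, attitude-control fault) ≈ 0.226

Under noisy-OR, P(telemetry dropout | causes) = 1 − (1−0.017)·∏(1−qᵢ) over the active causes.
Weight on ground-station outage=true, given the evidence: 0.076553 + 0.047712 = 0.124265
Normalizer over all consistent configurations: 0.017×0.81×0.71 + 0.69527×0.81×0.29 + 0.56748×0.19×0.71 + 0.865919×0.19×0.29 = 0.297361
Posterior = 0.124265 / 0.297361 ≈ 0.418

Now also conditioning on attitude-control fault=true:
For the numerator, keep only ground-station outage=true terms: 0.865919*0.19 = 0.164525
Normalizer over all consistent configurations: 0.69527*0.81 + 0.865919*0.19 = 0.727694
P(ground-station outage | telemetry dropout, attitude-control fault) = 0.164525/0.727694 ≈ 0.226
— attitude-control fault explains away the evidence for ground-station outage.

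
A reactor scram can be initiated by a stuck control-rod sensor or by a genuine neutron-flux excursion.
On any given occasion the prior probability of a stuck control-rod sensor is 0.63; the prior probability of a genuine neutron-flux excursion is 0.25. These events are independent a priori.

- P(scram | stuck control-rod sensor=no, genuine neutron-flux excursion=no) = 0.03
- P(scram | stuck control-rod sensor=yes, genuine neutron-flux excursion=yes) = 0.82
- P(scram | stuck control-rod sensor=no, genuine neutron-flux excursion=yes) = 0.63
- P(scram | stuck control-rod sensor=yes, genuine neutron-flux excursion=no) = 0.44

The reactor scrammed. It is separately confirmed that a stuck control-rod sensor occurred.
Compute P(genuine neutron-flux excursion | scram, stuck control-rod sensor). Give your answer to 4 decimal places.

P(scram | stuck control-rod sensor) = 0.44*0.75 + 0.82*0.25 = 0.330000 + 0.205000 = 0.535000
Restricting to configurations with genuine neutron-flux excursion present: 0.82*0.25 = 0.205000.
P(genuine neutron-flux excursion | scram, stuck control-rod sensor) = 0.205000 / 0.535000 ≈ 0.3832

P(genuine neutron-flux excursion | scram, stuck control-rod sensor) ≈ 0.3832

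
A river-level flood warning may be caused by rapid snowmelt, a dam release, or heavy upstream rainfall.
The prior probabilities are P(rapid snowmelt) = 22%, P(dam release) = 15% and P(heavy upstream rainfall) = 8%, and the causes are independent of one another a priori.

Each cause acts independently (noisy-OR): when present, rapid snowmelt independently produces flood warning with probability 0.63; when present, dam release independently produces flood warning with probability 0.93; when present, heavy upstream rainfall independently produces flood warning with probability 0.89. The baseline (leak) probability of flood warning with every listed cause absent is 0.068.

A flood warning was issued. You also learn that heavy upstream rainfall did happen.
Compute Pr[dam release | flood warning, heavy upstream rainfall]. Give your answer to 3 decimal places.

Under noisy-OR, P(flood warning | causes) = 1 − (1−0.068)·∏(1−qᵢ) over the active causes.
Sum P(flood warning|·) weighted by the priors over the 4 (rapid snowmelt, dam release) configurations:
  P(flood warning | heavy upstream rainfall) = 0.89748*0.78*0.85 + 0.992824*0.78*0.15 + 0.962068*0.22*0.85 + 0.997345*0.22*0.15
        = 0.595029 + 0.116160 + 0.179907 + 0.032912 = 0.924008
Configurations with dam release contribute 0.149072, so
  P(dam release | flood warning, heavy upstream rainfall) = 0.149072 / 0.924008 ≈ 0.161

Pr[dam release | flood warning, heavy upstream rainfall] ≈ 0.161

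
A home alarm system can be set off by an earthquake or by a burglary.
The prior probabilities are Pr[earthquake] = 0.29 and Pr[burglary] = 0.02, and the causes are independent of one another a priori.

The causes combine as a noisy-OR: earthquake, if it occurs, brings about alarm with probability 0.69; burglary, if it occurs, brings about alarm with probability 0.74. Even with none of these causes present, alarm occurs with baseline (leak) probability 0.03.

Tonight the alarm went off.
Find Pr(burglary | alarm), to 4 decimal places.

Pr(burglary | alarm) ≈ 0.0678

Under noisy-OR, P(alarm | causes) = 1 − (1−0.03)·∏(1−qᵢ) over the active causes.
P(alarm) = 0.03×0.71×0.98 + 0.7478×0.71×0.02 + 0.6993×0.29×0.98 + 0.921818×0.29×0.02 = 0.020874 + 0.010619 + 0.198741 + 0.005347 = 0.235581
Restricting to configurations with burglary present: 0.010619 + 0.005347 = 0.015966.
So P(burglary | alarm) = 0.015966/0.235581 ≈ 0.0678.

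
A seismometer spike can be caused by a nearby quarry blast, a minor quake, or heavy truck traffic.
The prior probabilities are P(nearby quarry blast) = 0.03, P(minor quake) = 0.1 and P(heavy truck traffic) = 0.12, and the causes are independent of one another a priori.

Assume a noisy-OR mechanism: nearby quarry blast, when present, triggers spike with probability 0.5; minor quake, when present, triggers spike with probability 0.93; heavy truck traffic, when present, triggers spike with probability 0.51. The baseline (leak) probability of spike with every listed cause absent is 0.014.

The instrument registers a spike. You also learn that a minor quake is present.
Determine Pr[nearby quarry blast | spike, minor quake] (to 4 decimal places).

Under noisy-OR, P(spike | causes) = 1 − (1−0.014)·∏(1−qᵢ) over the active causes.
For the numerator, keep only nearby quarry blast=true terms: 0.025489 + 0.003539 = 0.029028
The normalizing constant is 0.93098*0.97*0.88 + 0.96618*0.97*0.12 + 0.96549*0.03*0.88 + 0.98309*0.03*0.12 = 0.936176
Posterior = 0.029028 / 0.936176 ≈ 0.0310

Pr[nearby quarry blast | spike, minor quake] ≈ 0.0310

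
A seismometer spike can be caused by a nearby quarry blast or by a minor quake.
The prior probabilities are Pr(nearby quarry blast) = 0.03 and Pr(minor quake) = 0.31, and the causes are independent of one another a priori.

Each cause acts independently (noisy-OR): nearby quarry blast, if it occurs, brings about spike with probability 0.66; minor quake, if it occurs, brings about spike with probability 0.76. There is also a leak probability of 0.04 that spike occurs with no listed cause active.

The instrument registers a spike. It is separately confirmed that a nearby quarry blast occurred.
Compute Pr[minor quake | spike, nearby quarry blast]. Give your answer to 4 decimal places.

Pr[minor quake | spike, nearby quarry blast] ≈ 0.3807

Under noisy-OR, P(spike | causes) = 1 − (1−0.04)·∏(1−qᵢ) over the active causes.
Enumerate both values of minor quake and weight by the priors:
  P(spike | nearby quarry blast) = 0.6736·0.69 + 0.921664·0.31
        = 0.464784 + 0.285716 = 0.750500
Keeping only the minor quake-present terms gives 0.285716, so
  P(minor quake | spike, nearby quarry blast) = 0.285716 / 0.750500 ≈ 0.3807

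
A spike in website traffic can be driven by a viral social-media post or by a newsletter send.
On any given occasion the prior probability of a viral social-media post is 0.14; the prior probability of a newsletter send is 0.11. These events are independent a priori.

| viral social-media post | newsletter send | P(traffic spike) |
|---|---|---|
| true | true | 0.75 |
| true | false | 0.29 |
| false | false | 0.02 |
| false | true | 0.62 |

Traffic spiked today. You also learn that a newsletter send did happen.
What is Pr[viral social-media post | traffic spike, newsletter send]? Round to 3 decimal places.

Pr[viral social-media post | traffic spike, newsletter send] ≈ 0.165

Numerator (weight on configurations with viral social-media post): 0.75·0.14 = 0.105000
Denominator P(traffic spike | newsletter send): 0.62·0.86 + 0.75·0.14 = 0.638200
P(viral social-media post | traffic spike, newsletter send) = 0.105000/0.638200 ≈ 0.165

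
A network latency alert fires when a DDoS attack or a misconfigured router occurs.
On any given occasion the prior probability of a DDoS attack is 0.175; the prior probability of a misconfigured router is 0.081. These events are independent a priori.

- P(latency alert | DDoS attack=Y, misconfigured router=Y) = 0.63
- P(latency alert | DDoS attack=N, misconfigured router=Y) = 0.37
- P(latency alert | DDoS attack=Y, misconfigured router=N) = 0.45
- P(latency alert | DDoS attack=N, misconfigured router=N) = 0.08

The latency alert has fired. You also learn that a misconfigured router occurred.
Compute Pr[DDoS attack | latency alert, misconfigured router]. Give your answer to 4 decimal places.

Numerator (weight on configurations with DDoS attack): 0.63*0.175 = 0.110250
The normalizing constant is 0.37*0.825 + 0.63*0.175 = 0.415500
Posterior = 0.110250 / 0.415500 ≈ 0.2653

Pr[DDoS attack | latency alert, misconfigured router] ≈ 0.2653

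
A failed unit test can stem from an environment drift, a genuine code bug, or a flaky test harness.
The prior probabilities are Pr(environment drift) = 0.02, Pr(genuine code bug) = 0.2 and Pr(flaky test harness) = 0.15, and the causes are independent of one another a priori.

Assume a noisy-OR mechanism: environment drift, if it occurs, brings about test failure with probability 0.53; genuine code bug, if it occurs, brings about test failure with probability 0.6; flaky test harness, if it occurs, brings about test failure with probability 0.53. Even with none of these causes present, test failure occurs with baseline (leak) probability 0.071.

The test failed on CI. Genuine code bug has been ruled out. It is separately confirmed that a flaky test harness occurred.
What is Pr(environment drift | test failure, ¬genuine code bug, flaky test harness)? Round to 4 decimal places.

Under noisy-OR, P(test failure | causes) = 1 − (1−0.071)·∏(1−qᵢ) over the active causes.
Numerator (weight on configurations with environment drift): 0.794784·0.02 = 0.015896
Denominator P(test failure | ¬genuine code bug, flaky test harness): 0.56337·0.98 + 0.794784·0.02 = 0.567999
P(environment drift | test failure, ¬genuine code bug, flaky test harness) = 0.015896/0.567999 ≈ 0.0280

Pr(environment drift | test failure, ¬genuine code bug, flaky test harness) ≈ 0.0280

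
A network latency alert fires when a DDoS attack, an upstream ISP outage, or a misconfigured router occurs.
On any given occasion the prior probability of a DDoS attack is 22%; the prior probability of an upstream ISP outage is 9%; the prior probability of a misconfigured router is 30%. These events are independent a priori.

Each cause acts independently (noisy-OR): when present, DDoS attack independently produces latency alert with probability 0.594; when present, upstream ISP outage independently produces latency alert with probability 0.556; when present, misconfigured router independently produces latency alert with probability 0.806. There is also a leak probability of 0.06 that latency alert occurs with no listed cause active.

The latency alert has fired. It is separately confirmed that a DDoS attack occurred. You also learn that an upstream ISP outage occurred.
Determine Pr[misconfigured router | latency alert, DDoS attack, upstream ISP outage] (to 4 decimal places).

Pr[misconfigured router | latency alert, DDoS attack, upstream ISP outage] ≈ 0.3329

Under noisy-OR, P(latency alert | causes) = 1 − (1−0.06)·∏(1−qᵢ) over the active causes.
P(latency alert | DDoS attack, upstream ISP outage) = 0.830552×0.7 + 0.967127×0.3 = 0.581386 + 0.290138 = 0.871524
Of this, 0.290138 comes from 0.967127×0.3 (the misconfigured router=true cases).
So P(misconfigured router | latency alert, DDoS attack, upstream ISP outage) = 0.290138/0.871524 ≈ 0.3329.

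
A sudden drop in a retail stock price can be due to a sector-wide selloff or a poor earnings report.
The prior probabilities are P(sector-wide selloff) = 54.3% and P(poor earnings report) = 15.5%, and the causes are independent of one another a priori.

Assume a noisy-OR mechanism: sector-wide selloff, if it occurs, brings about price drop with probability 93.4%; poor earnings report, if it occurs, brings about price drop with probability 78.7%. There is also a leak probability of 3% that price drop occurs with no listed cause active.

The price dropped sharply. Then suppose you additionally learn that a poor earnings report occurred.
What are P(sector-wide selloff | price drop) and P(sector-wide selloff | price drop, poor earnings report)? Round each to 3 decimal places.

P(sector-wide selloff | price drop) ≈ 0.883; P(sector-wide selloff | price drop, poor earnings report) ≈ 0.596

Under noisy-OR, P(price drop | causes) = 1 − (1−0.03)·∏(1−qᵢ) over the active causes.
By total probability over the 4 (sector-wide selloff, poor earnings report) configurations:
  P(price drop) = 0.03×0.457×0.845 + 0.79339×0.457×0.155 + 0.93598×0.543×0.845 + 0.986364×0.543×0.155
        = 0.011585 + 0.056200 + 0.429460 + 0.083017 = 0.580262
Configurations with sector-wide selloff contribute 0.512477, so
  P(sector-wide selloff | price drop) = 0.512477 / 0.580262 ≈ 0.883

Now also conditioning on poor earnings report=true:
For the numerator, keep only sector-wide selloff=true terms: 0.986364·0.543 = 0.535596
Denominator P(price drop | poor earnings report): 0.79339·0.457 + 0.986364·0.543 = 0.898175
P(sector-wide selloff | price drop, poor earnings report) = 0.535596/0.898175 ≈ 0.596
The drop from 0.883 to 0.596 is the explaining-away (discounting) effect.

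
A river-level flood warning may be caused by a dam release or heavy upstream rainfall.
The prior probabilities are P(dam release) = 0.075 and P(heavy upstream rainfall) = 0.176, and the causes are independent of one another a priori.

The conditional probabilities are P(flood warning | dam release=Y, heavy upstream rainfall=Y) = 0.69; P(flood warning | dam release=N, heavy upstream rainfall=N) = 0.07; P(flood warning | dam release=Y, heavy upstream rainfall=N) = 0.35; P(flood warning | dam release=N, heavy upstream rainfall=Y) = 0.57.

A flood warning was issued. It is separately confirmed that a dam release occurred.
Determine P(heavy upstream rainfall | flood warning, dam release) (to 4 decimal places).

P(flood warning | dam release) = 0.35·0.824 + 0.69·0.176 = 0.288400 + 0.121440 = 0.409840
The heavy upstream rainfall-present share is 0.69·0.176 = 0.121440.
P(heavy upstream rainfall | flood warning, dam release) = 0.121440 / 0.409840 ≈ 0.2963

P(heavy upstream rainfall | flood warning, dam release) ≈ 0.2963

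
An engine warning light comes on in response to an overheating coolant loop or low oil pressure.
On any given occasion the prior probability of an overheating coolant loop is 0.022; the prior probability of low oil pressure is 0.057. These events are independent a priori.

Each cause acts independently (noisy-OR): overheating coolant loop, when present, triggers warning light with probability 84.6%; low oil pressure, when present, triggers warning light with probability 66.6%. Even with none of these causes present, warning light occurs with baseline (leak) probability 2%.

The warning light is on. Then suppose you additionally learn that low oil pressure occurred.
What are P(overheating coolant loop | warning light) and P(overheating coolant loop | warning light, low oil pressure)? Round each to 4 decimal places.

P(overheating coolant loop | warning light) ≈ 0.2516; P(overheating coolant loop | warning light, low oil pressure) ≈ 0.0308

Under noisy-OR, P(warning light | causes) = 1 − (1−0.02)·∏(1−qᵢ) over the active causes.
Sum P(warning light|·) weighted by the priors over the 4 (overheating coolant loop, low oil pressure) configurations:
  P(warning light) = 0.02·0.978·0.943 + 0.67268·0.978·0.057 + 0.84908·0.022·0.943 + 0.949593·0.022·0.057
        = 0.018445 + 0.037499 + 0.017615 + 0.001191 = 0.074750
Keeping only the overheating coolant loop-present terms gives 0.018806, so
  P(overheating coolant loop | warning light) = 0.018806 / 0.074750 ≈ 0.2516

Now condition on the additional information:
P(warning light | low oil pressure) = 0.67268·0.978 + 0.949593·0.022 = 0.657881 + 0.020891 = 0.678772
Of this, 0.020891 comes from 0.949593·0.022 (the overheating coolant loop=true cases).
P(overheating coolant loop | warning light, low oil pressure) = 0.020891 / 0.678772 ≈ 0.0308
This is intercausal reasoning (explaining away): once low oil pressure accounts for the warning light, overheating coolant loop becomes less likely.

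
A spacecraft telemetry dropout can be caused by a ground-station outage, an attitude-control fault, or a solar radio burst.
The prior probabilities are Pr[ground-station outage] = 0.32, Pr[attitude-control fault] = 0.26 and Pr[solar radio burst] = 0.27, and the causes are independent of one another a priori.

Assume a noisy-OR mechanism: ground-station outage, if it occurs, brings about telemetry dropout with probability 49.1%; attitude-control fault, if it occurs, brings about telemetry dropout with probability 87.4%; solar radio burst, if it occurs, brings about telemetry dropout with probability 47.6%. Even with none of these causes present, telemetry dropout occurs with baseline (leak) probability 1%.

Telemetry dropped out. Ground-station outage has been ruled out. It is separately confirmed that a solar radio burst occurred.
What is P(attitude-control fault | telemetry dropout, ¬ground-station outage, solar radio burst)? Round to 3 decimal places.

Under noisy-OR, P(telemetry dropout | causes) = 1 − (1−0.01)·∏(1−qᵢ) over the active causes.
P(telemetry dropout | ¬ground-station outage, solar radio burst) = 0.48124·0.74 + 0.934636·0.26 = 0.356118 + 0.243005 = 0.599123
The attitude-control fault-present share is 0.934636·0.26 = 0.243005.
So P(attitude-control fault | telemetry dropout, ¬ground-station outage, solar radio burst) = 0.243005/0.599123 ≈ 0.406.

P(attitude-control fault | telemetry dropout, ¬ground-station outage, solar radio burst) ≈ 0.406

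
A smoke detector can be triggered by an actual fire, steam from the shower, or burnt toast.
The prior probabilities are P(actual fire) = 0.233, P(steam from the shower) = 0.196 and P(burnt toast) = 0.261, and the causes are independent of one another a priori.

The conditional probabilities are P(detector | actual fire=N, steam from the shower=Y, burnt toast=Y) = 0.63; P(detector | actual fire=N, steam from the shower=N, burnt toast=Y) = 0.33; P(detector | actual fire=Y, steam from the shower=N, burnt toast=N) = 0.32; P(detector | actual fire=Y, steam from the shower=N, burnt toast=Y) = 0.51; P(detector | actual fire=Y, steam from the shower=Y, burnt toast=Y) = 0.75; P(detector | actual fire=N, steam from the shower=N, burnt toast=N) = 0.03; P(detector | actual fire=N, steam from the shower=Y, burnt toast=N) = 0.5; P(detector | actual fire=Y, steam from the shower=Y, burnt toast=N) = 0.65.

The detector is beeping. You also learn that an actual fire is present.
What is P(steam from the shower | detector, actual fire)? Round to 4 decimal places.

P(detector | actual fire) = 0.32·0.804·0.739 + 0.51·0.804·0.261 + 0.65·0.196·0.739 + 0.75·0.196·0.261 = 0.190130 + 0.107020 + 0.094149 + 0.038367 = 0.429666
Restricting to configurations with steam from the shower present: 0.094149 + 0.038367 = 0.132516.
So P(steam from the shower | detector, actual fire) = 0.132516/0.429666 ≈ 0.3084.

P(steam from the shower | detector, actual fire) ≈ 0.3084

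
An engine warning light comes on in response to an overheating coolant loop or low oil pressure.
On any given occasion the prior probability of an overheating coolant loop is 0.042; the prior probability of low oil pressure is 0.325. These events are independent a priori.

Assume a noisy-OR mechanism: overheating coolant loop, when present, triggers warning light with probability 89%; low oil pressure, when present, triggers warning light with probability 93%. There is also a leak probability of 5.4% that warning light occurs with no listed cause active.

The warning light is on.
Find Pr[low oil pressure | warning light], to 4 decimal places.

Under noisy-OR, P(warning light | causes) = 1 − (1−0.054)·∏(1−qᵢ) over the active causes.
Sum P(warning light|·) weighted by the priors over the 4 (overheating coolant loop, low oil pressure) configurations:
  P(warning light) = 0.054*0.958*0.675 + 0.93378*0.958*0.325 + 0.89594*0.042*0.675 + 0.992716*0.042*0.325
        = 0.034919 + 0.290732 + 0.025400 + 0.013551 = 0.364602
Keeping only the low oil pressure-present terms gives 0.304283, so
  P(low oil pressure | warning light) = 0.304283 / 0.364602 ≈ 0.8346

Pr[low oil pressure | warning light] ≈ 0.8346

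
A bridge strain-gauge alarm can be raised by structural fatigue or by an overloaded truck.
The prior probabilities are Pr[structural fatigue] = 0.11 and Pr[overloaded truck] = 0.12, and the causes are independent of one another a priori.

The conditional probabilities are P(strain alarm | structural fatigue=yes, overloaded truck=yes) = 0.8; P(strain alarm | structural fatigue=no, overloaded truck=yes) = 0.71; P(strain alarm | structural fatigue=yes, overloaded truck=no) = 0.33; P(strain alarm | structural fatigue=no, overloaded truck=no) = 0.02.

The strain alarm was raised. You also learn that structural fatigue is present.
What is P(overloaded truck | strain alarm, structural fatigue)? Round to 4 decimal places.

P(strain alarm | structural fatigue) = 0.33*0.88 + 0.8*0.12 = 0.290400 + 0.096000 = 0.386400
The overloaded truck-present share is 0.8*0.12 = 0.096000.
So P(overloaded truck | strain alarm, structural fatigue) = 0.096000/0.386400 ≈ 0.2484.

P(overloaded truck | strain alarm, structural fatigue) ≈ 0.2484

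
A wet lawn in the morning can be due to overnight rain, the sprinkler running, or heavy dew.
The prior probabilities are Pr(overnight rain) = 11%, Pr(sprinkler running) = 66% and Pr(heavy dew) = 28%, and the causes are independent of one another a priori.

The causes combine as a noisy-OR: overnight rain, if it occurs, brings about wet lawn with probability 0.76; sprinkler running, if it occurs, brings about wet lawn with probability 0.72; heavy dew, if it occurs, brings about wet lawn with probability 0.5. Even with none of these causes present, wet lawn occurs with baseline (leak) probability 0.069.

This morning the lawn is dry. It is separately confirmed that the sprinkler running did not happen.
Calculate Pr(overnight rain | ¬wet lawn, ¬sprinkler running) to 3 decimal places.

Pr(overnight rain | ¬wet lawn, ¬sprinkler running) ≈ 0.029

Under noisy-OR, P(wet lawn | causes) = 1 − (1−0.069)·∏(1−qᵢ) over the active causes.
For the numerator, keep only overnight rain=true terms: 0.017696 + 0.003441 = 0.021137
The normalizing constant is 0.931*0.89*0.72 + 0.4655*0.89*0.28 + 0.22344*0.11*0.72 + 0.11172*0.11*0.28 = 0.733725
P(overnight rain | ¬wet lawn, ¬sprinkler running) = 0.021137/0.733725 ≈ 0.029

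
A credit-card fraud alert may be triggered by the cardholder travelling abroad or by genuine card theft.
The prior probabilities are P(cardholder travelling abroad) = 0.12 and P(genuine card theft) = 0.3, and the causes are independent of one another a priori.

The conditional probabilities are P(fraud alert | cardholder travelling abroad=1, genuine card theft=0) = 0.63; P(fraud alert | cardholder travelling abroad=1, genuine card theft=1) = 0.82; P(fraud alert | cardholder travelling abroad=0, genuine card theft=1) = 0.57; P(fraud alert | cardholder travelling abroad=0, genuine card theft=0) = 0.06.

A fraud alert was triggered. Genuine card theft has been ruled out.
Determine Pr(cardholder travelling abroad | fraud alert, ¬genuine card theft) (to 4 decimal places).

Weight on cardholder travelling abroad=true, given the evidence: 0.63*0.12 = 0.075600
The normalizing constant is 0.06*0.88 + 0.63*0.12 = 0.128400
Posterior = 0.075600 / 0.128400 ≈ 0.5888

Pr(cardholder travelling abroad | fraud alert, ¬genuine card theft) ≈ 0.5888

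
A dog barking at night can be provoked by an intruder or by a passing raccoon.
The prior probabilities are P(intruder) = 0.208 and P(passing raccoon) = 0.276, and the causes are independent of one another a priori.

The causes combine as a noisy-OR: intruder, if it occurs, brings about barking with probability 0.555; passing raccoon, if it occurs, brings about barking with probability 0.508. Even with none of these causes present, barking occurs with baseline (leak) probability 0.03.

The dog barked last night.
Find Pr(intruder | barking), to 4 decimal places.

Pr(intruder | barking) ≈ 0.4987

Under noisy-OR, P(barking | causes) = 1 − (1−0.03)·∏(1−qᵢ) over the active causes.
By total probability over the 4 (intruder, passing raccoon) configurations:
  P(barking) = 0.03*0.792*0.724 + 0.52276*0.792*0.276 + 0.56835*0.208*0.724 + 0.787628*0.208*0.276
        = 0.017202 + 0.114271 + 0.085589 + 0.045216 = 0.262278
Keeping only the intruder-present terms gives 0.130805, so
  P(intruder | barking) = 0.130805 / 0.262278 ≈ 0.4987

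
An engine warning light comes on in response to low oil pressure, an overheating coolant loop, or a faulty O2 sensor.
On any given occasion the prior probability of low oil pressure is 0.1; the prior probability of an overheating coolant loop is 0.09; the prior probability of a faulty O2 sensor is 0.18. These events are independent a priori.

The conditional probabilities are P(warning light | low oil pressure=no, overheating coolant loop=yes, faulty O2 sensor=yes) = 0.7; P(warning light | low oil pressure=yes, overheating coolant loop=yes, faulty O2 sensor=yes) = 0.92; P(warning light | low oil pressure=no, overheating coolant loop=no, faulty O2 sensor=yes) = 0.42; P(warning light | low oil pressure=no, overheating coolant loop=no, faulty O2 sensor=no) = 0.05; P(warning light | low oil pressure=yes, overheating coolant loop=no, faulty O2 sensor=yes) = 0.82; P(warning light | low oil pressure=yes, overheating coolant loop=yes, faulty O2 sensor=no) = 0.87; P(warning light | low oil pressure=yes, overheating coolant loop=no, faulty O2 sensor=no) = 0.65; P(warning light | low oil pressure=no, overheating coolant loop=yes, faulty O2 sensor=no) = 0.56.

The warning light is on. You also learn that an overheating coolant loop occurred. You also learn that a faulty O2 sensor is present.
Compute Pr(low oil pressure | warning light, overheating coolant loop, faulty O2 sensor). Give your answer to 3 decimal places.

Pr(low oil pressure | warning light, overheating coolant loop, faulty O2 sensor) ≈ 0.127

P(warning light | overheating coolant loop, faulty O2 sensor) = 0.7×0.9 + 0.92×0.1 = 0.630000 + 0.092000 = 0.722000
Restricting to configurations with low oil pressure present: 0.92×0.1 = 0.092000.
P(low oil pressure | warning light, overheating coolant loop, faulty O2 sensor) = 0.092000 / 0.722000 ≈ 0.127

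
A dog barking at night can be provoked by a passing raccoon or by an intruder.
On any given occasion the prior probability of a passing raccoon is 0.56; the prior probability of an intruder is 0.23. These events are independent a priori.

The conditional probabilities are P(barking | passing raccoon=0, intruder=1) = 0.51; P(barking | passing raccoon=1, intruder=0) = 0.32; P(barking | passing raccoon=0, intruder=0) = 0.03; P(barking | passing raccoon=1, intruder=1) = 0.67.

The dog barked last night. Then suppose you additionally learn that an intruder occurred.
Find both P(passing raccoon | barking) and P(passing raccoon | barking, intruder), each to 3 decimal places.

Sum P(barking|·) weighted by the priors over the 4 (passing raccoon, intruder) configurations:
  P(barking) = 0.03·0.44·0.77 + 0.51·0.44·0.23 + 0.32·0.56·0.77 + 0.67·0.56·0.23
        = 0.010164 + 0.051612 + 0.137984 + 0.086296 = 0.286056
The terms with passing raccoon present sum to 0.224280, so
  P(passing raccoon | barking) = 0.224280 / 0.286056 ≈ 0.784

With the extra evidence:
Weight on passing raccoon=true, given the evidence: 0.67×0.56 = 0.375200
Normalizer over all consistent configurations: 0.51×0.44 + 0.67×0.56 = 0.599600
Posterior = 0.375200 / 0.599600 ≈ 0.626
Conditioning on intruder lowers the posterior on passing raccoon: the classic explaining-away effect in a common-effect structure.

P(passing raccoon | barking) ≈ 0.784; P(passing raccoon | barking, intruder) ≈ 0.626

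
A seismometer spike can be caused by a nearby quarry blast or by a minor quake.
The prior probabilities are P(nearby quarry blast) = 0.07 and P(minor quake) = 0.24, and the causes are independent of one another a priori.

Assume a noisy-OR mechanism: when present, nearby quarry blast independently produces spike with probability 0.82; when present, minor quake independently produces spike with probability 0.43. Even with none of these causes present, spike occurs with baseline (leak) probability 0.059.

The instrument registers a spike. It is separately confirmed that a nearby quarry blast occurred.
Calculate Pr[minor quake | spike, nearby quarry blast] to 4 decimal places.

Pr[minor quake | spike, nearby quarry blast] ≈ 0.2557

Under noisy-OR, P(spike | causes) = 1 − (1−0.059)·∏(1−qᵢ) over the active causes.
P(spike | nearby quarry blast) = 0.83062*0.76 + 0.903453*0.24 = 0.631271 + 0.216829 = 0.848100
The minor quake-present share is 0.903453*0.24 = 0.216829.
So P(minor quake | spike, nearby quarry blast) = 0.216829/0.848100 ≈ 0.2557.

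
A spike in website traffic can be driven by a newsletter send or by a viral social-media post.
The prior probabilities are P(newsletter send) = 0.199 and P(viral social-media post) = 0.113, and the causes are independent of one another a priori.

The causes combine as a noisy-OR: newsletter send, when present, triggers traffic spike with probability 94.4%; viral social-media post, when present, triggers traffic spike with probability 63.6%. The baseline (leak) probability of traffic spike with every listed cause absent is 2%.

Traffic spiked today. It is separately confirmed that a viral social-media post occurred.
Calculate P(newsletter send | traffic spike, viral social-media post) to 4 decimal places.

P(newsletter send | traffic spike, viral social-media post) ≈ 0.2746

Under noisy-OR, P(traffic spike | causes) = 1 − (1−0.02)·∏(1−qᵢ) over the active causes.
Numerator (weight on configurations with newsletter send): 0.980024×0.199 = 0.195025
Normalizer over all consistent configurations: 0.64328×0.801 + 0.980024×0.199 = 0.710292
P(newsletter send | traffic spike, viral social-media post) = 0.195025/0.710292 ≈ 0.2746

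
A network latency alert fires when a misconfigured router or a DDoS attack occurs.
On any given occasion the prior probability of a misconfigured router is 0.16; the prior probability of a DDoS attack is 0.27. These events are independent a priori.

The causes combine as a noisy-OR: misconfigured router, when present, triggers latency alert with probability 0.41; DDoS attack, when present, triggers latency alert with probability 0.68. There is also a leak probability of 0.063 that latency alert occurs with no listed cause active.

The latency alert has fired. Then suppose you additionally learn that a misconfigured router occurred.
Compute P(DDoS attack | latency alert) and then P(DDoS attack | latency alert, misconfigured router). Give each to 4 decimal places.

Under noisy-OR, P(latency alert | causes) = 1 − (1−0.063)·∏(1−qᵢ) over the active causes.
Numerator (weight on configurations with DDoS attack): 0.158796 + 0.035558 = 0.194354
Normalizer over all consistent configurations: 0.063·0.84·0.73 + 0.70016·0.84·0.27 + 0.44717·0.16·0.73 + 0.823094·0.16·0.27 = 0.285215
Posterior = 0.194354 / 0.285215 ≈ 0.6814

Now condition on the additional information:
For the numerator, keep only DDoS attack=true terms: 0.823094×0.27 = 0.222235
Normalizer over all consistent configurations: 0.44717×0.73 + 0.823094×0.27 = 0.548669
Posterior = 0.222235 / 0.548669 ≈ 0.4050
— misconfigured router explains away the evidence for DDoS attack.

P(DDoS attack | latency alert) ≈ 0.6814; P(DDoS attack | latency alert, misconfigured router) ≈ 0.4050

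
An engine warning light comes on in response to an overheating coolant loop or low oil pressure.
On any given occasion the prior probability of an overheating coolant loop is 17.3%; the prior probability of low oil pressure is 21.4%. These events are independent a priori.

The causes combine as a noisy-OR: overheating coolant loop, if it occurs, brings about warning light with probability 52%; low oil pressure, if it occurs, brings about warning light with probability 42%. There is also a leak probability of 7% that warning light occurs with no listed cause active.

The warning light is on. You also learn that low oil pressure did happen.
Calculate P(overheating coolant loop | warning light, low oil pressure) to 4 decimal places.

Under noisy-OR, P(warning light | causes) = 1 − (1−0.07)·∏(1−qᵢ) over the active causes.
P(warning light | low oil pressure) = 0.4606×0.827 + 0.741088×0.173 = 0.380916 + 0.128208 = 0.509124
Restricting to configurations with overheating coolant loop present: 0.741088×0.173 = 0.128208.
So P(overheating coolant loop | warning light, low oil pressure) = 0.128208/0.509124 ≈ 0.2518.

P(overheating coolant loop | warning light, low oil pressure) ≈ 0.2518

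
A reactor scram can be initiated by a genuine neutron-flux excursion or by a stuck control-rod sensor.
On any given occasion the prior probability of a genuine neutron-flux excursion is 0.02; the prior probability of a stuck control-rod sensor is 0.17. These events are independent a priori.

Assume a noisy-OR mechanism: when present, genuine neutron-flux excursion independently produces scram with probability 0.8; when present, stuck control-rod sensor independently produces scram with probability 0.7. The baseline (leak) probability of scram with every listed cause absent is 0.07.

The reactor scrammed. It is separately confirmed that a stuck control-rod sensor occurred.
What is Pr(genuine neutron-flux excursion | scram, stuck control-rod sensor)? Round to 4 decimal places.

Pr(genuine neutron-flux excursion | scram, stuck control-rod sensor) ≈ 0.0260

Under noisy-OR, P(scram | causes) = 1 − (1−0.07)·∏(1−qᵢ) over the active causes.
For the numerator, keep only genuine neutron-flux excursion=true terms: 0.9442×0.02 = 0.018884
The normalizing constant is 0.721×0.98 + 0.9442×0.02 = 0.725464
Posterior = 0.018884 / 0.725464 ≈ 0.0260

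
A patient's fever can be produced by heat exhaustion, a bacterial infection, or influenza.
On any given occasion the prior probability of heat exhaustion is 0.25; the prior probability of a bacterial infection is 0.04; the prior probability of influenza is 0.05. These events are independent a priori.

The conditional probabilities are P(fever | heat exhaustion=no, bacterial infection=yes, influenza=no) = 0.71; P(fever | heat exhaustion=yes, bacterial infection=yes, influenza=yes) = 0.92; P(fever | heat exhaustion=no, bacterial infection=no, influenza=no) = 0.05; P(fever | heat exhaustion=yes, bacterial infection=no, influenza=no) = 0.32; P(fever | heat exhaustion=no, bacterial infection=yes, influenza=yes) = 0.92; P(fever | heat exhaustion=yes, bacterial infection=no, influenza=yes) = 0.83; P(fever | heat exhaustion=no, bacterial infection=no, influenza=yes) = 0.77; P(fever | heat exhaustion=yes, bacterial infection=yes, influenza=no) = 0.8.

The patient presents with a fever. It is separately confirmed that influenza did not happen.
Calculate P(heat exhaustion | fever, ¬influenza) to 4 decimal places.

For the numerator, keep only heat exhaustion=true terms: 0.076800 + 0.008000 = 0.084800
Denominator P(fever | ¬influenza): 0.05*0.75*0.96 + 0.71*0.75*0.04 + 0.32*0.25*0.96 + 0.8*0.25*0.04 = 0.142100
Posterior = 0.084800 / 0.142100 ≈ 0.5968

P(heat exhaustion | fever, ¬influenza) ≈ 0.5968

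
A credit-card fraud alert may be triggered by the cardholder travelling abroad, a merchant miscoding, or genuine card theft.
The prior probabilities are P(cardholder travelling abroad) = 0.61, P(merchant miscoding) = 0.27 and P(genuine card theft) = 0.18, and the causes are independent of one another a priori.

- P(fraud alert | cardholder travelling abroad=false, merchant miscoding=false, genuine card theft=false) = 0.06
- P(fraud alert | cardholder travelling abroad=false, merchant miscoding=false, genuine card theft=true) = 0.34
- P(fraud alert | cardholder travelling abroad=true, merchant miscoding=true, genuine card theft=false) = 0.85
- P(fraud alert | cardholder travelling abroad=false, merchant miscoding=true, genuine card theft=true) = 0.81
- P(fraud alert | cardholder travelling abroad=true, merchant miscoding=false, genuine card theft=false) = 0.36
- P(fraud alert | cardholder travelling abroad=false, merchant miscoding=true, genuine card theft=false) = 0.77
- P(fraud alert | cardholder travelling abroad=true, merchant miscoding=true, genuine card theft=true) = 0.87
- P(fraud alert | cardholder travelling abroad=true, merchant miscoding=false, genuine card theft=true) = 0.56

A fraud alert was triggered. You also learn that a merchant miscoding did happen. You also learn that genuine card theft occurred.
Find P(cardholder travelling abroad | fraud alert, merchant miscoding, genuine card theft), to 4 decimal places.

P(cardholder travelling abroad | fraud alert, merchant miscoding, genuine card theft) ≈ 0.6269

Numerator (weight on configurations with cardholder travelling abroad): 0.87*0.61 = 0.530700
The normalizing constant is 0.81*0.39 + 0.87*0.61 = 0.846600
Posterior = 0.530700 / 0.846600 ≈ 0.6269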